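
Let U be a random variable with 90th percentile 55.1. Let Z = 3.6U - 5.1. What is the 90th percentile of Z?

90th percentile of Z = 193.26

Since a = 3.6 > 0 the transformation is increasing, so the 90th percentile of Z = a·(P_{90} of U) + b = 3.6·55.1 + (-5.1) = 193.26.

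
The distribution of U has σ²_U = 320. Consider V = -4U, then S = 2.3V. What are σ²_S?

σ²_S = 27084.8

σ²_V = (-4)²·320 = 5120.
σ²_S = 2.3²·5120 = 27084.8.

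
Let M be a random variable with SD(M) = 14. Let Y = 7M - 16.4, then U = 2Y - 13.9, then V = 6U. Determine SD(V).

SD(V) = 1176

SD(Y) = |7|·14 = 98.
SD(U) = |2|·98 = 196.
SD(V) = |6|·196 = 1176.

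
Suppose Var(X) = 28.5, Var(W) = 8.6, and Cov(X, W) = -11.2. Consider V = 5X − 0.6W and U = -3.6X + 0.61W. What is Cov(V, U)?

Cov(V, U) = -574.4996

By bilinearity, Cov(V, U) = ac·Var(X) + bd·Var(W) + (ad+bc)·Cov(X, W), with a=5, b=-0.6, c=-3.6, d=0.61.
ac·Var(X) = 5·(-3.6)·28.5 = -513
bd·Var(W) = (-0.6)·0.61·8.6 = -3.1476
(ad+bc)·Cov(X, W) = (5.21)·(-11.2) = -58.352
Cov(V, U) = -513 + (-3.1476) + (-58.352) = -574.4996.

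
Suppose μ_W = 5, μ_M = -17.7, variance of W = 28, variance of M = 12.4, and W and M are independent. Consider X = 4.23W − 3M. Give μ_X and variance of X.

μ_X = 4.23·μ_W + (-3)·μ_M = 4.23·5 + (-3)·(-17.7) = 74.25.
variance of X = a²·variance of W + b²·variance of M + 2ab·Cov(W, M) with a = 4.23, b = -3.
Independence gives Cov(W, M) = 0.
= 4.23²·28 + (-3)²·12.4 + 2·4.23·(-3)·0
= 501.0012 + 111.6 + 0 = 612.6012.

μ_X = 74.25, variance of X = 612.6012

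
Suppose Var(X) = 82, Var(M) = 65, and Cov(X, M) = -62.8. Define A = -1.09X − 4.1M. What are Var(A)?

Var(A) = 628.7678

Var(A) = a²·Var(X) + b²·Var(M) + 2ab·Cov(X, M) with a = -1.09, b = -4.1.
= (-1.09)²·82 + (-4.1)²·65 + 2·(-1.09)·(-4.1)·(-62.8)
= 97.4242 + 1092.65 + (-561.3064) = 628.7678.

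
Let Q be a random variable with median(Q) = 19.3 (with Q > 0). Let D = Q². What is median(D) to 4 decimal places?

median(D) = 372.49

Q² is monotone on this domain, so median(D) = square(19.3) = 372.49.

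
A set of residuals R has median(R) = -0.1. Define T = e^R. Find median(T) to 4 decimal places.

median(T) = 0.9048

e^R is monotone on this domain, so median(T) = exp(-0.1) ≈ 0.9048.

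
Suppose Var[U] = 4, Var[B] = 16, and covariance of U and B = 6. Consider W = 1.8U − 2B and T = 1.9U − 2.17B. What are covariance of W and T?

covariance of W and T = 36.884

By bilinearity, covariance of W and T = ac·Var[U] + bd·Var[B] + (ad+bc)·covariance of U and B, with a=1.8, b=-2, c=1.9, d=-2.17.
ac·Var[U] = 1.8·1.9·4 = 13.68
bd·Var[B] = (-2)·(-2.17)·16 = 69.44
(ad+bc)·covariance of U and B = (-7.706)·6 = -46.236
covariance of W and T = 13.68 + 69.44 + (-46.236) = 36.884.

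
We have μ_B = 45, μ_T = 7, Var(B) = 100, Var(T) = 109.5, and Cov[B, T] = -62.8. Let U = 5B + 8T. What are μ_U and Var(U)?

μ_U = 5·μ_B + 8·μ_T = 5·45 + 8·7 = 281.
Var(U) = a²·Var(B) + b²·Var(T) + 2ab·Cov[B, T] with a = 5, b = 8.
= 5²·100 + 8²·109.5 + 2·5·8·(-62.8)
= 2500 + 7008 + (-5024) = 4484.

μ_U = 281, Var(U) = 4484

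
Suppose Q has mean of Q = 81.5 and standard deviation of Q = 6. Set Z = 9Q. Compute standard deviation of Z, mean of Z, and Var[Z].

standard deviation of Z = 54, mean of Z = 733.5, Var[Z] = 2916

Z = 9Q is linear with a = 9, b = 0.
standard deviation of Z = |a|·standard deviation of Q = |9|·6 = 54.
mean of Z = a·mean of Q + b = 9·81.5 = 733.5.
Var[Q] = 6² = 36.
Var[Z] = a²·Var[Q] = 9²·36 = 2916.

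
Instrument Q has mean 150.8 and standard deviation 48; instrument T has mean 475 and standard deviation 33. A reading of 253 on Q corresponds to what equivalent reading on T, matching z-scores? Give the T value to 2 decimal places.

z = (253 − 150.8)/48 ≈ 2.1292.
T = 475 + z·33 = 475 + (253 − 150.8)·33/48 ≈ 545.26.

T = 545.26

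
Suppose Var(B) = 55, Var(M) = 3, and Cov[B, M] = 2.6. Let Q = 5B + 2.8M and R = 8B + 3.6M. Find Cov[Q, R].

By bilinearity, Cov[Q, R] = ac·Var(B) + bd·Var(M) + (ad+bc)·Cov[B, M], with a=5, b=2.8, c=8, d=3.6.
ac·Var(B) = 5·8·55 = 2200
bd·Var(M) = 2.8·3.6·3 = 30.24
(ad+bc)·Cov[B, M] = (40.4)·2.6 = 105.04
Cov[Q, R] = 2200 + 30.24 + 105.04 = 2335.28.

Cov[Q, R] = 2335.28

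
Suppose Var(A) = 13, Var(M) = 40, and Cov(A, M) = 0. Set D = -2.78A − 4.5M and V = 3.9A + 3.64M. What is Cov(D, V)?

Cov(D, V) = -796.146

By bilinearity, Cov(D, V) = ac·Var(A) + bd·Var(M) + (ad+bc)·Cov(A, M), with a=-2.78, b=-4.5, c=3.9, d=3.64.
ac·Var(A) = (-2.78)·3.9·13 = -140.946
bd·Var(M) = (-4.5)·3.64·40 = -655.2
(ad+bc)·Cov(A, M) = (-27.6692)·0 = 0
Cov(D, V) = -140.946 + (-655.2) + 0 = -796.146.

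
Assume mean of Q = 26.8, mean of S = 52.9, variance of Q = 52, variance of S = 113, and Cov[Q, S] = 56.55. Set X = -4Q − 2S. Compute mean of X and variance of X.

mean of X = (-4)·mean of Q + (-2)·mean of S = (-4)·26.8 + (-2)·52.9 = -213.
variance of X = a²·variance of Q + b²·variance of S + 2ab·Cov[Q, S] with a = -4, b = -2.
= (-4)²·52 + (-2)²·113 + 2·(-4)·(-2)·56.55
= 832 + 452 + 904.8 = 2188.8.

mean of X = -213, variance of X = 2188.8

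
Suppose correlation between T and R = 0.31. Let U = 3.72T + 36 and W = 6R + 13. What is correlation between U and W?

correlation between U and W = 0.31

Linear rescalings preserve correlation up to sign; here the slopes 3.72 and 6 have the same sign, so correlation between U and W = correlation between T and R = 0.31.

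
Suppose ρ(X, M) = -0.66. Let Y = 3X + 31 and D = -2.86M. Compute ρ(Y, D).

ρ(Y, D) = 0.66

Linear rescalings preserve |correlation|; the slopes 3 and -2.86 have opposite signs, so the correlation flips sign: ρ(Y, D) = −ρ(X, M) = 0.66.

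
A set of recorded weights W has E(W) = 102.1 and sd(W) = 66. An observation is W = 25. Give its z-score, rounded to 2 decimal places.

z = (W − E(W)) / sd(W) = (25 − 102.1) / 66 ≈ -1.17.

z = -1.17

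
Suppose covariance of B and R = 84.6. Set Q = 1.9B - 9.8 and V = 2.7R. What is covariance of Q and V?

covariance of Q and V = a·c·covariance of B and R = 1.9·2.7·84.6 = 433.998. Additive constants drop out.

covariance of Q and V = 433.998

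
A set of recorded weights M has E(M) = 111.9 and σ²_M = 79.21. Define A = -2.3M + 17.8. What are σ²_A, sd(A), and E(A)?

A = -2.3M + 17.8 is linear with a = -2.3, b = 17.8.
σ²_A = a²·σ²_M = (-2.3)²·79.21 = 419.0209 (the additive constant 17.8 does not affect variance).
sd(M) = √79.21 = 8.9.
sd(A) = |a|·sd(M) = |-2.3|·8.9 = 20.47.
E(A) = a·E(M) + b = (-2.3)·111.9 + 17.8 = -239.57.

σ²_A = 419.0209, sd(A) = 20.47, E(A) = -239.57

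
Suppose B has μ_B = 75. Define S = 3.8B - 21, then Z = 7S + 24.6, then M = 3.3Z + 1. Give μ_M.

μ_S = 3.8·75 + (-21) = 264.
μ_Z = 7·264 + 24.6 = 1872.6.
μ_M = 3.3·1872.6 + 1 = 6180.58.

μ_M = 6180.58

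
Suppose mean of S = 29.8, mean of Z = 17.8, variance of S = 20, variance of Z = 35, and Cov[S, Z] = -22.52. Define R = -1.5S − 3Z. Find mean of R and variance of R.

mean of R = (-1.5)·mean of S + (-3)·mean of Z = (-1.5)·29.8 + (-3)·17.8 = -98.1.
variance of R = a²·variance of S + b²·variance of Z + 2ab·Cov[S, Z] with a = -1.5, b = -3.
= (-1.5)²·20 + (-3)²·35 + 2·(-1.5)·(-3)·(-22.52)
= 45 + 315 + (-202.68) = 157.32.

mean of R = -98.1, variance of R = 157.32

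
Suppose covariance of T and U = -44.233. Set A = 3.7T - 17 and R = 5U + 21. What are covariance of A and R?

covariance of A and R = -818.3105

covariance of A and R = a·c·covariance of T and U = 3.7·5·(-44.233) = -818.3105. Additive constants drop out.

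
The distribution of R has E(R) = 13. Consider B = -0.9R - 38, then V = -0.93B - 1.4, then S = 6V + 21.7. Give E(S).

E(B) = (-0.9)·13 + (-38) = -49.7.
E(V) = (-0.93)·(-49.7) + (-1.4) = 44.821.
E(S) = 6·44.821 + 21.7 = 290.626.

E(S) = 290.626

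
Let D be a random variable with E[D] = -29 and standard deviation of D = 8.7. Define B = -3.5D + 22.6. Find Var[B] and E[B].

B = -3.5D + 22.6 is linear with a = -3.5, b = 22.6.
Var[D] = 8.7² = 75.69.
Var[B] = a²·Var[D] = (-3.5)²·75.69 = 927.2025 (the additive constant 22.6 does not affect variance).
E[B] = a·E[D] + b = (-3.5)·(-29) + 22.6 = 124.1.

Var[B] = 927.2025, E[B] = 124.1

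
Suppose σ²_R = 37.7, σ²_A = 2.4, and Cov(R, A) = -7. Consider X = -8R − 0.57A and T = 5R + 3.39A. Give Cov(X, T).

By bilinearity, Cov(X, T) = ac·σ²_R + bd·σ²_A + (ad+bc)·Cov(R, A), with a=-8, b=-0.57, c=5, d=3.39.
ac·σ²_R = (-8)·5·37.7 = -1508
bd·σ²_A = (-0.57)·3.39·2.4 = -4.63752
(ad+bc)·Cov(R, A) = (-29.97)·(-7) = 209.79
Cov(X, T) = -1508 + (-4.63752) + 209.79 = -1302.84752.

Cov(X, T) = -1302.84752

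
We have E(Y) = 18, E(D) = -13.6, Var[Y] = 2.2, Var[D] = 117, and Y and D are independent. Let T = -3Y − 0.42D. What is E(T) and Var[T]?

E(T) = -48.288, Var[T] = 40.4388

E(T) = (-3)·E(Y) + (-0.42)·E(D) = (-3)·18 + (-0.42)·(-13.6) = -48.288.
Var[T] = a²·Var[Y] + b²·Var[D] + 2ab·Cov[Y, D] with a = -3, b = -0.42.
Independence gives Cov[Y, D] = 0.
= (-3)²·2.2 + (-0.42)²·117 + 2·(-3)·(-0.42)·0
= 19.8 + 20.6388 + 0 = 40.4388.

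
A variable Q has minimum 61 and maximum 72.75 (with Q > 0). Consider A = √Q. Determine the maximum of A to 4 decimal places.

√Q is increasing on this domain, so max(A) comes from max(Q) = 72.75: max(A) = √(72.75) ≈ 8.5294.

max(A) = 8.5294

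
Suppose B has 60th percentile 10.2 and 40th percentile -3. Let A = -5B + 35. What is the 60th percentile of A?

60th percentile of A = 50

Since a = -5 < 0 the transformation is decreasing, reversing order: the 60th percentile of A corresponds to the 40th percentile of B.
So P_{60}(A) = a·P_{40}(B) + b = (-5)·(-3) + 35 = 50.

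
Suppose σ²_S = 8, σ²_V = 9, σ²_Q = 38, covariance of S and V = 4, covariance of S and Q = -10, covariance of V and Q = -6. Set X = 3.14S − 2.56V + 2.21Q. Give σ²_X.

σ²_X = 188.251

σ²_X = a²·σ²_S + b²·σ²_V + c²·σ²_Q + 2ab·covariance of S and V + 2ac·covariance of S and Q + 2bc·covariance of V and Q, with a = 3.14, b = -2.56, c = 2.21.
= 78.8768 + 58.9824 + 185.5958 + (-64.3072) + (-138.788) + 67.8912
= 188.251.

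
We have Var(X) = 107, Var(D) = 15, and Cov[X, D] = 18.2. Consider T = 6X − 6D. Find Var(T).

Var(T) = 3081.6

Var(T) = a²·Var(X) + b²·Var(D) + 2ab·Cov[X, D] with a = 6, b = -6.
= 6²·107 + (-6)²·15 + 2·6·(-6)·18.2
= 3852 + 540 + (-1310.4) = 3081.6.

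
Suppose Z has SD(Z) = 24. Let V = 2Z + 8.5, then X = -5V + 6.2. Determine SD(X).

SD(X) = 240

SD(V) = |2|·24 = 48.
SD(X) = |-5|·48 = 240.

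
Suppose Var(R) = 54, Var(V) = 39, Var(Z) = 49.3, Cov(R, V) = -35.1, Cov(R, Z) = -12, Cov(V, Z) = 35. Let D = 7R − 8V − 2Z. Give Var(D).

Var(D) = a²·Var(R) + b²·Var(V) + c²·Var(Z) + 2ab·Cov(R, V) + 2ac·Cov(R, Z) + 2bc·Cov(V, Z), with a = 7, b = -8, c = -2.
= 2646 + 2496 + 197.2 + 3931.2 + 336 + 1120
= 10726.4.

Var(D) = 10726.4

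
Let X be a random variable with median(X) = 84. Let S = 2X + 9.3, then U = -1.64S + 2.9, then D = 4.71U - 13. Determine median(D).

median(D) = -1368.87712

median(S) = 2·84 + 9.3 = 177.3.
median(U) = (-1.64)·177.3 + 2.9 = -287.872.
median(D) = 4.71·(-287.872) + (-13) = -1368.87712.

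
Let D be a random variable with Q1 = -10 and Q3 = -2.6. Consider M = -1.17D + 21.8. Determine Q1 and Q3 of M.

a = -1.17 < 0 reverses order: Q1(M) comes from Q3(D), Q3(M) from Q1(D).
Q1(M) = (-1.17)·(-2.6) + 21.8 = 24.842; Q3(M) = (-1.17)·(-10) + 21.8 = 33.5.

Q1(M) = 24.842, Q3(M) = 33.5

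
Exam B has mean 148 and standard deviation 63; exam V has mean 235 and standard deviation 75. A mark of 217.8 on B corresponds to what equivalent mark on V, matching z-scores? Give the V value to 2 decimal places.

z = (217.8 − 148)/63 ≈ 1.1079.
V = 235 + z·75 = 235 + (217.8 − 148)·75/63 ≈ 318.10.

V = 318.10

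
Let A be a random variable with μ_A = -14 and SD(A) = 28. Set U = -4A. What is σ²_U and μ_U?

U = -4A is linear with a = -4, b = 0.
σ²_A = 28² = 784.
σ²_U = a²·σ²_A = (-4)²·784 = 12544.
μ_U = a·μ_A + b = (-4)·(-14) = 56.

σ²_U = 12544, μ_U = 56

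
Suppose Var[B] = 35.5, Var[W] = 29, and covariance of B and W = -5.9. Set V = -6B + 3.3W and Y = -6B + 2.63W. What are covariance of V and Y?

covariance of V and Y = 1739.613

By bilinearity, covariance of V and Y = ac·Var[B] + bd·Var[W] + (ad+bc)·covariance of B and W, with a=-6, b=3.3, c=-6, d=2.63.
ac·Var[B] = (-6)·(-6)·35.5 = 1278
bd·Var[W] = 3.3·2.63·29 = 251.691
(ad+bc)·covariance of B and W = (-35.58)·(-5.9) = 209.922
covariance of V and Y = 1278 + 251.691 + 209.922 = 1739.613.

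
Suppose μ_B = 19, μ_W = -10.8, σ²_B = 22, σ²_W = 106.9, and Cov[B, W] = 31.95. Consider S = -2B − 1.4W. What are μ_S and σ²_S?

μ_S = (-2)·μ_B + (-1.4)·μ_W = (-2)·19 + (-1.4)·(-10.8) = -22.88.
σ²_S = a²·σ²_B + b²·σ²_W + 2ab·Cov[B, W] with a = -2, b = -1.4.
= (-2)²·22 + (-1.4)²·106.9 + 2·(-2)·(-1.4)·31.95
= 88 + 209.524 + 178.92 = 476.444.

μ_S = -22.88, σ²_S = 476.444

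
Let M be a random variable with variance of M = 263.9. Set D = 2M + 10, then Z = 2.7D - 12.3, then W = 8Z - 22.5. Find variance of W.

variance of D = 2²·263.9 = 1055.6.
variance of Z = 2.7²·1055.6 = 7695.324.
variance of W = 8²·7695.324 = 492500.736.

variance of W = 492500.736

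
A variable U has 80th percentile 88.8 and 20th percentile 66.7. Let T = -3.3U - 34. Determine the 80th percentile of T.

80th percentile of T = -254.11

Since a = -3.3 < 0 the transformation is decreasing, reversing order: the 80th percentile of T corresponds to the 20th percentile of U.
So P_{80}(T) = a·P_{20}(U) + b = (-3.3)·66.7 + (-34) = -254.11.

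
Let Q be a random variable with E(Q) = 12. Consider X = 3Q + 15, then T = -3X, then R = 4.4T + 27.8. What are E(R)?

E(R) = -645.4

E(X) = 3·12 + 15 = 51.
E(T) = (-3)·51 = -153.
E(R) = 4.4·(-153) + 27.8 = -645.4.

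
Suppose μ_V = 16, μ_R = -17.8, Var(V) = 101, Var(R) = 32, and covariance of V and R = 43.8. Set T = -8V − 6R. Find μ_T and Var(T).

μ_T = (-8)·μ_V + (-6)·μ_R = (-8)·16 + (-6)·(-17.8) = -21.2.
Var(T) = a²·Var(V) + b²·Var(R) + 2ab·covariance of V and R with a = -8, b = -6.
= (-8)²·101 + (-6)²·32 + 2·(-8)·(-6)·43.8
= 6464 + 1152 + 4204.8 = 11820.8.

μ_T = -21.2, Var(T) = 11820.8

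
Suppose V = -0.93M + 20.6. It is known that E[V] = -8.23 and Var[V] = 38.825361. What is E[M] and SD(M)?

From V = -0.93M + 20.6: E[V] = a·E[M] + b, so E[M] = (E[V] − b)/a = (-8.23 − 20.6)/(-0.93) = 31.
SD(V) = √38.825361 = 6.231.
SD(V) = |a|·SD(M), so SD(M) = 6.231/|-0.93| = 6.7.

E[M] = 31, SD(M) = 6.7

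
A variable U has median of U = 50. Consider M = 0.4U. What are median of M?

A linear map preserves order up to sign, so median of M = a·median of U + b = 0.4·50 = 20.

median of M = 20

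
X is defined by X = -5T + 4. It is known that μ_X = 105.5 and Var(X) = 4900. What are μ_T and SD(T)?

From X = -5T + 4: μ_X = a·μ_T + b, so μ_T = (μ_X − b)/a = (105.5 − 4)/(-5) = -20.3.
SD(X) = √4900 = 70.
SD(X) = |a|·SD(T), so SD(T) = 70/|-5| = 14.

μ_T = -20.3, SD(T) = 14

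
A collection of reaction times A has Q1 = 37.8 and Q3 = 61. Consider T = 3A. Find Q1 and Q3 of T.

a = 3 > 0: Q1(T) = a·Q1(A)+b = 113.4, Q3(T) = a·Q3(A)+b = 183.

Q1(T) = 113.4, Q3(T) = 183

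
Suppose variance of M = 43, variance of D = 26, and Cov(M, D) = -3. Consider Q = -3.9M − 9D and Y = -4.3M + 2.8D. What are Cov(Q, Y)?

Cov(Q, Y) = -17.43

By bilinearity, Cov(Q, Y) = ac·variance of M + bd·variance of D + (ad+bc)·Cov(M, D), with a=-3.9, b=-9, c=-4.3, d=2.8.
ac·variance of M = (-3.9)·(-4.3)·43 = 721.11
bd·variance of D = (-9)·2.8·26 = -655.2
(ad+bc)·Cov(M, D) = (27.78)·(-3) = -83.34
Cov(Q, Y) = 721.11 + (-655.2) + (-83.34) = -17.43.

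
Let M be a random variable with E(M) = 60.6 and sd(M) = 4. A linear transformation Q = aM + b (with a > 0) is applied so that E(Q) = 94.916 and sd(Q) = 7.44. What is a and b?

sd(Q) = a·sd(M) (a > 0), so a = 7.44/4 = 1.86.
E(Q) = a·E(M) + b, so b = 94.916 − 1.86·60.6 = -17.8.

a = 1.86, b = -17.8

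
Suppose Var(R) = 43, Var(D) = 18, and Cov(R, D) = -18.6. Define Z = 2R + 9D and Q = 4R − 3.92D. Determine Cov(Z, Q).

By bilinearity, Cov(Z, Q) = ac·Var(R) + bd·Var(D) + (ad+bc)·Cov(R, D), with a=2, b=9, c=4, d=-3.92.
ac·Var(R) = 2·4·43 = 344
bd·Var(D) = 9·(-3.92)·18 = -635.04
(ad+bc)·Cov(R, D) = (28.16)·(-18.6) = -523.776
Cov(Z, Q) = 344 + (-635.04) + (-523.776) = -814.816.

Cov(Z, Q) = -814.816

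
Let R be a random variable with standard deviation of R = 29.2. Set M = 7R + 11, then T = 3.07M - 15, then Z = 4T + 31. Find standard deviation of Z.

standard deviation of M = |7|·29.2 = 204.4.
standard deviation of T = |3.07|·204.4 = 627.508.
standard deviation of Z = |4|·627.508 = 2510.032.

standard deviation of Z = 2510.032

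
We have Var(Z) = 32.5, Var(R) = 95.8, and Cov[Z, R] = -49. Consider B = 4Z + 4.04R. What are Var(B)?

Var(B) = a²·Var(Z) + b²·Var(R) + 2ab·Cov[Z, R] with a = 4, b = 4.04.
= 4²·32.5 + 4.04²·95.8 + 2·4·4.04·(-49)
= 520 + 1563.60928 + (-1583.68) = 499.92928.

Var(B) = 499.92928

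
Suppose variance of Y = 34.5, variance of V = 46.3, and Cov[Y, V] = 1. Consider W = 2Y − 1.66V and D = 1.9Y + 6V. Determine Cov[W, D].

Cov[W, D] = -321.202

By bilinearity, Cov[W, D] = ac·variance of Y + bd·variance of V + (ad+bc)·Cov[Y, V], with a=2, b=-1.66, c=1.9, d=6.
ac·variance of Y = 2·1.9·34.5 = 131.1
bd·variance of V = (-1.66)·6·46.3 = -461.148
(ad+bc)·Cov[Y, V] = (8.846)·1 = 8.846
Cov[W, D] = 131.1 + (-461.148) + 8.846 = -321.202.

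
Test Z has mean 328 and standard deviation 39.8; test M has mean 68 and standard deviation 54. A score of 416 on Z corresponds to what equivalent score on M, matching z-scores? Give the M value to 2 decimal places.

z = (416 − 328)/39.8 ≈ 2.2111.
M = 68 + z·54 = 68 + (416 − 328)·54/39.8 ≈ 187.40.

M = 187.40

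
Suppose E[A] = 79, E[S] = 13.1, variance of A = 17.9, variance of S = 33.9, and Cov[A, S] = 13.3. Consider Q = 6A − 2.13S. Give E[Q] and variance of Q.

E[Q] = 6·E[A] + (-2.13)·E[S] = 6·79 + (-2.13)·13.1 = 446.097.
variance of Q = a²·variance of A + b²·variance of S + 2ab·Cov[A, S] with a = 6, b = -2.13.
= 6²·17.9 + (-2.13)²·33.9 + 2·6·(-2.13)·13.3
= 644.4 + 153.80091 + (-339.948) = 458.25291.

E[Q] = 446.097, variance of Q = 458.25291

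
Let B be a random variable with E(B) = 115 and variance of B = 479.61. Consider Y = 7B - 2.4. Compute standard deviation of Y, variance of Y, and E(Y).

standard deviation of Y = 153.3, variance of Y = 23500.89, E(Y) = 802.6

Y = 7B - 2.4 is linear with a = 7, b = -2.4.
standard deviation of B = √479.61 = 21.9.
standard deviation of Y = |a|·standard deviation of B = |7|·21.9 = 153.3.
variance of Y = a²·variance of B = 7²·479.61 = 23500.89 (the additive constant -2.4 does not affect variance).
E(Y) = a·E(B) + b = 7·115 + (-2.4) = 802.6.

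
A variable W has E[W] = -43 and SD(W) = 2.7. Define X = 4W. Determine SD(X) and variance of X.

X = 4W is linear with a = 4, b = 0.
SD(X) = |a|·SD(W) = |4|·2.7 = 10.8.
variance of W = 2.7² = 7.29.
variance of X = a²·variance of W = 4²·7.29 = 116.64.

SD(X) = 10.8, variance of X = 116.64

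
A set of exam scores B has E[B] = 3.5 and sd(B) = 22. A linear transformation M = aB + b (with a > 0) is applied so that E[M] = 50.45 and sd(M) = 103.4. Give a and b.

a = 4.7, b = 34

sd(M) = a·sd(B) (a > 0), so a = 103.4/22 = 4.7.
E[M] = a·E[B] + b, so b = 50.45 − 4.7·3.5 = 34.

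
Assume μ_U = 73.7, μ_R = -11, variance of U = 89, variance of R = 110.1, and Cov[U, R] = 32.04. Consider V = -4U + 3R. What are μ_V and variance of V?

μ_V = -327.8, variance of V = 1645.94

μ_V = (-4)·μ_U + 3·μ_R = (-4)·73.7 + 3·(-11) = -327.8.
variance of V = a²·variance of U + b²·variance of R + 2ab·Cov[U, R] with a = -4, b = 3.
= (-4)²·89 + 3²·110.1 + 2·(-4)·3·32.04
= 1424 + 990.9 + (-768.96) = 1645.94.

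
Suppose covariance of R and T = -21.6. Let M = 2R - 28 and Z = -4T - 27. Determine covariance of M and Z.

covariance of M and Z = a·c·covariance of R and T = 2·(-4)·(-21.6) = 172.8. Additive constants drop out.

covariance of M and Z = 172.8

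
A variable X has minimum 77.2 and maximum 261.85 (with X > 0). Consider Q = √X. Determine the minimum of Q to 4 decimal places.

min(Q) = 8.7864

√X is increasing on this domain, so min(Q) comes from min(X) = 77.2: min(Q) = √(77.2) ≈ 8.7864.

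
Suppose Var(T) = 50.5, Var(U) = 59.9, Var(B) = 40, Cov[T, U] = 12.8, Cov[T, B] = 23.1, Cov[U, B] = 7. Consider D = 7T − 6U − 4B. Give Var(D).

Var(D) = a²·Var(T) + b²·Var(U) + c²·Var(B) + 2ab·Cov[T, U] + 2ac·Cov[T, B] + 2bc·Cov[U, B], with a = 7, b = -6, c = -4.
= 2474.5 + 2156.4 + 640 + (-1075.2) + (-1293.6) + 336
= 3238.1.

Var(D) = 3238.1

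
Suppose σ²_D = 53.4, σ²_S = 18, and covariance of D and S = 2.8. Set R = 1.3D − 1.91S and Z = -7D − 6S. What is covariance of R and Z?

By bilinearity, covariance of R and Z = ac·σ²_D + bd·σ²_S + (ad+bc)·covariance of D and S, with a=1.3, b=-1.91, c=-7, d=-6.
ac·σ²_D = 1.3·(-7)·53.4 = -485.94
bd·σ²_S = (-1.91)·(-6)·18 = 206.28
(ad+bc)·covariance of D and S = (5.57)·2.8 = 15.596
covariance of R and Z = -485.94 + 206.28 + 15.596 = -264.064.

covariance of R and Z = -264.064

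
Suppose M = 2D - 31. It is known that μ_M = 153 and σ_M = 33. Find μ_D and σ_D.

μ_D = 92, σ_D = 16.5

From M = 2D - 31: μ_M = a·μ_D + b, so μ_D = (μ_M − b)/a = (153 − (-31))/2 = 92.
σ_M = |a|·σ_D, so σ_D = 33/|2| = 16.5.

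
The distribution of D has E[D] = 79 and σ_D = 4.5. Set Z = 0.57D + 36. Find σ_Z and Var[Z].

Z = 0.57D + 36 is linear with a = 0.57, b = 36.
σ_Z = |a|·σ_D = |0.57|·4.5 = 2.565.
Var[D] = 4.5² = 20.25.
Var[Z] = a²·Var[D] = 0.57²·20.25 = 6.579225 (the additive constant 36 does not affect variance).

σ_Z = 2.565, Var[Z] = 6.579225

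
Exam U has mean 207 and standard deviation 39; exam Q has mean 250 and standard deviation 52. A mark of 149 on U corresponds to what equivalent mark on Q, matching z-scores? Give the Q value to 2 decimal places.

z = (149 − 207)/39 ≈ -1.4872.
Q = 250 + z·52 = 250 + (149 − 207)·52/39 ≈ 172.67.

Q = 172.67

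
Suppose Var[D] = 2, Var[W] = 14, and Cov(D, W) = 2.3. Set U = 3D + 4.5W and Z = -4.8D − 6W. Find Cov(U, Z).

Cov(U, Z) = -497.88

By bilinearity, Cov(U, Z) = ac·Var[D] + bd·Var[W] + (ad+bc)·Cov(D, W), with a=3, b=4.5, c=-4.8, d=-6.
ac·Var[D] = 3·(-4.8)·2 = -28.8
bd·Var[W] = 4.5·(-6)·14 = -378
(ad+bc)·Cov(D, W) = (-39.6)·2.3 = -91.08
Cov(U, Z) = -28.8 + (-378) + (-91.08) = -497.88.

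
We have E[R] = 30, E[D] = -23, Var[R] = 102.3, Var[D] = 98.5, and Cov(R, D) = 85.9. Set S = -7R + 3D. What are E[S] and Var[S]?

E[S] = (-7)·E[R] + 3·E[D] = (-7)·30 + 3·(-23) = -279.
Var[S] = a²·Var[R] + b²·Var[D] + 2ab·Cov(R, D) with a = -7, b = 3.
= (-7)²·102.3 + 3²·98.5 + 2·(-7)·3·85.9
= 5012.7 + 886.5 + (-3607.8) = 2291.4.

E[S] = -279, Var[S] = 2291.4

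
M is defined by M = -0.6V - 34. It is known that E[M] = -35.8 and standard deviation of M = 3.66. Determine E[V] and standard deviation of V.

E[V] = 3, standard deviation of V = 6.1

From M = -0.6V - 34: E[M] = a·E[V] + b, so E[V] = (E[M] − b)/a = (-35.8 − (-34))/(-0.6) = 3.
standard deviation of M = |a|·standard deviation of V, so standard deviation of V = 3.66/|-0.6| = 6.1.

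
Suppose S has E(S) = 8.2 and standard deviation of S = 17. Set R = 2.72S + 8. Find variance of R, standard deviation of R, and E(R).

variance of R = 2138.1376, standard deviation of R = 46.24, E(R) = 30.304

R = 2.72S + 8 is linear with a = 2.72, b = 8.
variance of S = 17² = 289.
variance of R = a²·variance of S = 2.72²·289 = 2138.1376 (the additive constant 8 does not affect variance).
standard deviation of R = |a|·standard deviation of S = |2.72|·17 = 46.24.
E(R) = a·E(S) + b = 2.72·8.2 + 8 = 30.304.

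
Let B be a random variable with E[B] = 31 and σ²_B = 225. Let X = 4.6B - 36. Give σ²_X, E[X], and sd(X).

X = 4.6B - 36 is linear with a = 4.6, b = -36.
σ²_X = a²·σ²_B = 4.6²·225 = 4761 (the additive constant -36 does not affect variance).
E[X] = a·E[B] + b = 4.6·31 + (-36) = 106.6.
sd(B) = √225 = 15.
sd(X) = |a|·sd(B) = |4.6|·15 = 69.

σ²_X = 4761, E[X] = 106.6, sd(X) = 69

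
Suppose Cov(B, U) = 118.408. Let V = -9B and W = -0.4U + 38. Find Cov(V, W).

Cov(V, W) = a·c·Cov(B, U) = (-9)·(-0.4)·118.408 = 426.2688. Additive constants drop out.

Cov(V, W) = 426.2688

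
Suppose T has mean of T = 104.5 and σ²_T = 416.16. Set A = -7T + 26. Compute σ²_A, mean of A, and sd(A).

σ²_A = 20391.84, mean of A = -705.5, sd(A) = 142.8

A = -7T + 26 is linear with a = -7, b = 26.
σ²_A = a²·σ²_T = (-7)²·416.16 = 20391.84 (the additive constant 26 does not affect variance).
mean of A = a·mean of T + b = (-7)·104.5 + 26 = -705.5.
sd(T) = √416.16 = 20.4.
sd(A) = |a|·sd(T) = |-7|·20.4 = 142.8.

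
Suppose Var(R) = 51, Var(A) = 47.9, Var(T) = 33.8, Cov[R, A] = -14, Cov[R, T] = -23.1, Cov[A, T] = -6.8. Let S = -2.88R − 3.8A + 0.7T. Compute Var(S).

Var(S) = 954.1356

Var(S) = a²·Var(R) + b²·Var(A) + c²·Var(T) + 2ab·Cov[R, A] + 2ac·Cov[R, T] + 2bc·Cov[A, T], with a = -2.88, b = -3.8, c = 0.7.
= 423.0144 + 691.676 + 16.562 + (-306.432) + 93.1392 + 36.176
= 954.1356.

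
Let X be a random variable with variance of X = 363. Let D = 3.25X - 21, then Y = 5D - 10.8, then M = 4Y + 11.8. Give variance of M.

variance of M = 1533675

variance of D = 3.25²·363 = 3834.1875.
variance of Y = 5²·3834.1875 = 95854.6875.
variance of M = 4²·95854.6875 = 1533675.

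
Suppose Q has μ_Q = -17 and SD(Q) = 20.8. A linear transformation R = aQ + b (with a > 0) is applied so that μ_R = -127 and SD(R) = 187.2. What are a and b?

a = 9, b = 26

SD(R) = a·SD(Q) (a > 0), so a = 187.2/20.8 = 9.
μ_R = a·μ_Q + b, so b = -127 − 9·(-17) = 26.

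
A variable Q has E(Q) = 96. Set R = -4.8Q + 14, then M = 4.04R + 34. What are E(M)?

E(R) = (-4.8)·96 + 14 = -446.8.
E(M) = 4.04·(-446.8) + 34 = -1771.072.

E(M) = -1771.072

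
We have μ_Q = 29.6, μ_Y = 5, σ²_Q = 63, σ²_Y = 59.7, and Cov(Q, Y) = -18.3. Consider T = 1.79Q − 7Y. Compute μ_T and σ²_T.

μ_T = 17.984, σ²_T = 3585.7563

μ_T = 1.79·μ_Q + (-7)·μ_Y = 1.79·29.6 + (-7)·5 = 17.984.
σ²_T = a²·σ²_Q + b²·σ²_Y + 2ab·Cov(Q, Y) with a = 1.79, b = -7.
= 1.79²·63 + (-7)²·59.7 + 2·1.79·(-7)·(-18.3)
= 201.8583 + 2925.3 + 458.598 = 3585.7563.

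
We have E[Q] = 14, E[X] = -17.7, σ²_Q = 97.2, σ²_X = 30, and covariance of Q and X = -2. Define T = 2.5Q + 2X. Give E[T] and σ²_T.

E[T] = 2.5·E[Q] + 2·E[X] = 2.5·14 + 2·(-17.7) = -0.4.
σ²_T = a²·σ²_Q + b²·σ²_X + 2ab·covariance of Q and X with a = 2.5, b = 2.
= 2.5²·97.2 + 2²·30 + 2·2.5·2·(-2)
= 607.5 + 120 + (-20) = 707.5.

E[T] = -0.4, σ²_T = 707.5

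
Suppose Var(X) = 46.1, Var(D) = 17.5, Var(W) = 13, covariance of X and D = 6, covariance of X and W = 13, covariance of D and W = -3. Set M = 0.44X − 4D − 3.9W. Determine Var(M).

Var(M) = 327.31896

Var(M) = a²·Var(X) + b²·Var(D) + c²·Var(W) + 2ab·covariance of X and D + 2ac·covariance of X and W + 2bc·covariance of D and W, with a = 0.44, b = -4, c = -3.9.
= 8.92496 + 280 + 197.73 + (-21.12) + (-44.616) + (-93.6)
= 327.31896.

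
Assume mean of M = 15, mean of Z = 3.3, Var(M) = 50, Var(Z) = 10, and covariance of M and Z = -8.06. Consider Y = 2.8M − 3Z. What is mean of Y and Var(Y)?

mean of Y = 2.8·mean of M + (-3)·mean of Z = 2.8·15 + (-3)·3.3 = 32.1.
Var(Y) = a²·Var(M) + b²·Var(Z) + 2ab·covariance of M and Z with a = 2.8, b = -3.
= 2.8²·50 + (-3)²·10 + 2·2.8·(-3)·(-8.06)
= 392 + 90 + 135.408 = 617.408.

mean of Y = 32.1, Var(Y) = 617.408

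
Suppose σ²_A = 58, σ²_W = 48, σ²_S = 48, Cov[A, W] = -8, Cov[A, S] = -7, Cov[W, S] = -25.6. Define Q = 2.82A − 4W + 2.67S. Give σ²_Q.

σ²_Q = 2193.3108

σ²_Q = a²·σ²_A + b²·σ²_W + c²·σ²_S + 2ab·Cov[A, W] + 2ac·Cov[A, S] + 2bc·Cov[W, S], with a = 2.82, b = -4, c = 2.67.
= 461.2392 + 768 + 342.1872 + 180.48 + (-105.4116) + 546.816
= 2193.3108.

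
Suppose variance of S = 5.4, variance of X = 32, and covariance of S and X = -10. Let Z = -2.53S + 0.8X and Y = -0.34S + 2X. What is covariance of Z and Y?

covariance of Z and Y = 109.16508

By bilinearity, covariance of Z and Y = ac·variance of S + bd·variance of X + (ad+bc)·covariance of S and X, with a=-2.53, b=0.8, c=-0.34, d=2.
ac·variance of S = (-2.53)·(-0.34)·5.4 = 4.64508
bd·variance of X = 0.8·2·32 = 51.2
(ad+bc)·covariance of S and X = (-5.332)·(-10) = 53.32
covariance of Z and Y = 4.64508 + 51.2 + 53.32 = 109.16508.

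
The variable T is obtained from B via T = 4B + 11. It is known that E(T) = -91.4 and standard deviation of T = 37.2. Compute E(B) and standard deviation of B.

E(B) = -25.6, standard deviation of B = 9.3

From T = 4B + 11: E(T) = a·E(B) + b, so E(B) = (E(T) − b)/a = (-91.4 − 11)/4 = -25.6.
standard deviation of T = |a|·standard deviation of B, so standard deviation of B = 37.2/|4| = 9.3.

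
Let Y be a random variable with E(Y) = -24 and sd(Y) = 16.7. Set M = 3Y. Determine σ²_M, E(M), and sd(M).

M = 3Y is linear with a = 3, b = 0.
σ²_Y = 16.7² = 278.89.
σ²_M = a²·σ²_Y = 3²·278.89 = 2510.01.
E(M) = a·E(Y) + b = 3·(-24) = -72.
sd(M) = |a|·sd(Y) = |3|·16.7 = 50.1.

σ²_M = 2510.01, E(M) = -72, sd(M) = 50.1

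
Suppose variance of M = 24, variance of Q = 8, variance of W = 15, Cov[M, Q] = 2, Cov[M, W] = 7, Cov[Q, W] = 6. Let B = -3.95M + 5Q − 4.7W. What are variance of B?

variance of B = a²·variance of M + b²·variance of Q + c²·variance of W + 2ab·Cov[M, Q] + 2ac·Cov[M, W] + 2bc·Cov[Q, W], with a = -3.95, b = 5, c = -4.7.
= 374.46 + 200 + 331.35 + (-79) + 259.91 + (-282)
= 804.72.

variance of B = 804.72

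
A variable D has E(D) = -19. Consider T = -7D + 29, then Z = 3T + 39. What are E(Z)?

E(Z) = 525

E(T) = (-7)·(-19) + 29 = 162.
E(Z) = 3·162 + 39 = 525.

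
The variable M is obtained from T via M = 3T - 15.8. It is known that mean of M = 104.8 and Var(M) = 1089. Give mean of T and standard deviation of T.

From M = 3T - 15.8: mean of M = a·mean of T + b, so mean of T = (mean of M − b)/a = (104.8 − (-15.8))/3 = 40.2.
standard deviation of M = √1089 = 33.
standard deviation of M = |a|·standard deviation of T, so standard deviation of T = 33/|3| = 11.

mean of T = 40.2, standard deviation of T = 11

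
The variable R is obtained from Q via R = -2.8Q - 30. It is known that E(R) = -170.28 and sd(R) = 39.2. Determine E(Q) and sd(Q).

From R = -2.8Q - 30: E(R) = a·E(Q) + b, so E(Q) = (E(R) − b)/a = (-170.28 − (-30))/(-2.8) = 50.1.
sd(R) = |a|·sd(Q), so sd(Q) = 39.2/|-2.8| = 14.

E(Q) = 50.1, sd(Q) = 14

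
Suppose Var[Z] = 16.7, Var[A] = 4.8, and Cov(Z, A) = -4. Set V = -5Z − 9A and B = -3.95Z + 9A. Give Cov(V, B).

Cov(V, B) = -21.175

By bilinearity, Cov(V, B) = ac·Var[Z] + bd·Var[A] + (ad+bc)·Cov(Z, A), with a=-5, b=-9, c=-3.95, d=9.
ac·Var[Z] = (-5)·(-3.95)·16.7 = 329.825
bd·Var[A] = (-9)·9·4.8 = -388.8
(ad+bc)·Cov(Z, A) = (-9.45)·(-4) = 37.8
Cov(V, B) = 329.825 + (-388.8) + 37.8 = -21.175.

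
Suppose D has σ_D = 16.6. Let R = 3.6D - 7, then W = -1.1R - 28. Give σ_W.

σ_W = 65.736

σ_R = |3.6|·16.6 = 59.76.
σ_W = |-1.1|·59.76 = 65.736.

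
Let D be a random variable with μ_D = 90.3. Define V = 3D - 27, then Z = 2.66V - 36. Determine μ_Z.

μ_V = 3·90.3 + (-27) = 243.9.
μ_Z = 2.66·243.9 + (-36) = 612.774.

μ_Z = 612.774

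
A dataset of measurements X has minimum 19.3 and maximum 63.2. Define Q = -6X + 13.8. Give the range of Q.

Range(Q) = 263.4

Range of X = 63.2 − 19.3 = 43.9.
Range(Q) = |a|·Range(X) = |-6|·43.9 = 263.4.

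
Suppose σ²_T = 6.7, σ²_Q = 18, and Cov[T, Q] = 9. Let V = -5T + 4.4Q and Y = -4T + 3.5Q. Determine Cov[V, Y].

Cov[V, Y] = 95.3

By bilinearity, Cov[V, Y] = ac·σ²_T + bd·σ²_Q + (ad+bc)·Cov[T, Q], with a=-5, b=4.4, c=-4, d=3.5.
ac·σ²_T = (-5)·(-4)·6.7 = 134
bd·σ²_Q = 4.4·3.5·18 = 277.2
(ad+bc)·Cov[T, Q] = (-35.1)·9 = -315.9
Cov[V, Y] = 134 + 277.2 + (-315.9) = 95.3.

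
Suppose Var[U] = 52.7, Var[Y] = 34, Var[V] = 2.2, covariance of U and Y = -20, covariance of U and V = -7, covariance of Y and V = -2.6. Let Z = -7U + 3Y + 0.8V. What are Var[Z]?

Var[Z] = 3795.628

Var[Z] = a²·Var[U] + b²·Var[Y] + c²·Var[V] + 2ab·covariance of U and Y + 2ac·covariance of U and V + 2bc·covariance of Y and V, with a = -7, b = 3, c = 0.8.
= 2582.3 + 306 + 1.408 + 840 + 78.4 + (-12.48)
= 3795.628.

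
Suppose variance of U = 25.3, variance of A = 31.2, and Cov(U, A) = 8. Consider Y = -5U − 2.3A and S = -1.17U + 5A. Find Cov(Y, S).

By bilinearity, Cov(Y, S) = ac·variance of U + bd·variance of A + (ad+bc)·Cov(U, A), with a=-5, b=-2.3, c=-1.17, d=5.
ac·variance of U = (-5)·(-1.17)·25.3 = 148.005
bd·variance of A = (-2.3)·5·31.2 = -358.8
(ad+bc)·Cov(U, A) = (-22.309)·8 = -178.472
Cov(Y, S) = 148.005 + (-358.8) + (-178.472) = -389.267.

Cov(Y, S) = -389.267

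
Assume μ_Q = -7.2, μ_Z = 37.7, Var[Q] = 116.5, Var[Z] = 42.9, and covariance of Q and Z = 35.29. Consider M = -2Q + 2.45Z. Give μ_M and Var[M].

μ_M = 106.765, Var[M] = 377.66525

μ_M = (-2)·μ_Q + 2.45·μ_Z = (-2)·(-7.2) + 2.45·37.7 = 106.765.
Var[M] = a²·Var[Q] + b²·Var[Z] + 2ab·covariance of Q and Z with a = -2, b = 2.45.
= (-2)²·116.5 + 2.45²·42.9 + 2·(-2)·2.45·35.29
= 466 + 257.50725 + (-345.842) = 377.66525.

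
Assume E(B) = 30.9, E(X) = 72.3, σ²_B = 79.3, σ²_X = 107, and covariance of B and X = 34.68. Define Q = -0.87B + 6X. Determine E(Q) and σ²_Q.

E(Q) = (-0.87)·E(B) + 6·E(X) = (-0.87)·30.9 + 6·72.3 = 406.917.
σ²_Q = a²·σ²_B + b²·σ²_X + 2ab·covariance of B and X with a = -0.87, b = 6.
= (-0.87)²·79.3 + 6²·107 + 2·(-0.87)·6·34.68
= 60.02217 + 3852 + (-362.0592) = 3549.96297.

E(Q) = 406.917, σ²_Q = 3549.96297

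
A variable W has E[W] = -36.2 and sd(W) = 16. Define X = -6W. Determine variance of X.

variance of X = 9216

X = -6W is linear with a = -6, b = 0.
variance of W = 16² = 256.
variance of X = a²·variance of W = (-6)²·256 = 9216.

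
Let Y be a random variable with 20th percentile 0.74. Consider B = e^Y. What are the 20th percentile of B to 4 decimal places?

e^Y is increasing, so P_{20}(B) = g(P_{20}(Y)) ≈ 2.0959.

20th percentile of B = 2.0959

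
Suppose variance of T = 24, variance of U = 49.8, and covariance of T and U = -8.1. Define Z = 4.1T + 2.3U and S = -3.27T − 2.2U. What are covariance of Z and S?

covariance of Z and S = -439.7739

By bilinearity, covariance of Z and S = ac·variance of T + bd·variance of U + (ad+bc)·covariance of T and U, with a=4.1, b=2.3, c=-3.27, d=-2.2.
ac·variance of T = 4.1·(-3.27)·24 = -321.768
bd·variance of U = 2.3·(-2.2)·49.8 = -251.988
(ad+bc)·covariance of T and U = (-16.541)·(-8.1) = 133.9821
covariance of Z and S = -321.768 + (-251.988) + 133.9821 = -439.7739.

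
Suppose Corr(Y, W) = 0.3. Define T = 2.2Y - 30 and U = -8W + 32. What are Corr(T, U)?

Corr(T, U) = -0.3

Linear rescalings preserve |correlation|; the slopes 2.2 and -8 have opposite signs, so the correlation flips sign: Corr(T, U) = −Corr(Y, W) = -0.3.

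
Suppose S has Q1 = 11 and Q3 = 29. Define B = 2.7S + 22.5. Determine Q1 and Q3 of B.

a = 2.7 > 0: Q1(B) = a·Q1(S)+b = 52.2, Q3(B) = a·Q3(S)+b = 100.8.

Q1(B) = 52.2, Q3(B) = 100.8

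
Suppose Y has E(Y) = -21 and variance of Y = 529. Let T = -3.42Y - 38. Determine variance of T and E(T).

variance of T = 6187.3956, E(T) = 33.82

T = -3.42Y - 38 is linear with a = -3.42, b = -38.
variance of T = a²·variance of Y = (-3.42)²·529 = 6187.3956 (the additive constant -38 does not affect variance).
E(T) = a·E(Y) + b = (-3.42)·(-21) + (-38) = 33.82.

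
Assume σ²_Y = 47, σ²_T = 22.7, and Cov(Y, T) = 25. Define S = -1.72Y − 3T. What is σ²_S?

σ²_S = 601.3448

σ²_S = a²·σ²_Y + b²·σ²_T + 2ab·Cov(Y, T) with a = -1.72, b = -3.
= (-1.72)²·47 + (-3)²·22.7 + 2·(-1.72)·(-3)·25
= 139.0448 + 204.3 + 258 = 601.3448.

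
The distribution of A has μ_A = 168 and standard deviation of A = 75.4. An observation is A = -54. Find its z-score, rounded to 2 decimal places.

z = (A − μ_A) / standard deviation of A = (-54 − 168) / 75.4 ≈ -2.94.

z = -2.94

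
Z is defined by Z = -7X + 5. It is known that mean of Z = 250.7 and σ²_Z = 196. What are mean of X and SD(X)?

mean of X = -35.1, SD(X) = 2

From Z = -7X + 5: mean of Z = a·mean of X + b, so mean of X = (mean of Z − b)/a = (250.7 − 5)/(-7) = -35.1.
SD(Z) = √196 = 14.
SD(Z) = |a|·SD(X), so SD(X) = 14/|-7| = 2.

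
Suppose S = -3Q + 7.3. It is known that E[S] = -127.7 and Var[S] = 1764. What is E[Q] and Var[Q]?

E[Q] = 45, Var[Q] = 196

From S = -3Q + 7.3: E[S] = a·E[Q] + b, so E[Q] = (E[S] − b)/a = (-127.7 − 7.3)/(-3) = 45.
Var[S] = a²·Var[Q], so Var[Q] = 1764/(-3)² = 196.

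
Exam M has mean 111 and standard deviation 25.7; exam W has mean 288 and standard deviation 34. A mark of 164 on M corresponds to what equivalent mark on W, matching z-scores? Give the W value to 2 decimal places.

z = (164 − 111)/25.7 ≈ 2.0623.
W = 288 + z·34 = 288 + (164 − 111)·34/25.7 ≈ 358.12.

W = 358.12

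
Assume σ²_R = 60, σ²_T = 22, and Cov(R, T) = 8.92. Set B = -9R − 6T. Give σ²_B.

σ²_B = 6615.36

σ²_B = a²·σ²_R + b²·σ²_T + 2ab·Cov(R, T) with a = -9, b = -6.
= (-9)²·60 + (-6)²·22 + 2·(-9)·(-6)·8.92
= 4860 + 792 + 963.36 = 6615.36.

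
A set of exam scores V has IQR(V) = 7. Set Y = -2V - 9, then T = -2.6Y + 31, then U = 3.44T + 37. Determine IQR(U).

IQR(U) = 125.216

IQR(Y) = |-2|·7 = 14.
IQR(T) = |-2.6|·14 = 36.4.
IQR(U) = |3.44|·36.4 = 125.216.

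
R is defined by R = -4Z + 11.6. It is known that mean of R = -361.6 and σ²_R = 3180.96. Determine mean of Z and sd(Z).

mean of Z = 93.3, sd(Z) = 14.1

From R = -4Z + 11.6: mean of R = a·mean of Z + b, so mean of Z = (mean of R − b)/a = (-361.6 − 11.6)/(-4) = 93.3.
sd(R) = √3180.96 = 56.4.
sd(R) = |a|·sd(Z), so sd(Z) = 56.4/|-4| = 14.1.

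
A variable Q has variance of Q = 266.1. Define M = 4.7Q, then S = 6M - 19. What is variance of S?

variance of S = 211613.364

variance of M = 4.7²·266.1 = 5878.149.
variance of S = 6²·5878.149 = 211613.364.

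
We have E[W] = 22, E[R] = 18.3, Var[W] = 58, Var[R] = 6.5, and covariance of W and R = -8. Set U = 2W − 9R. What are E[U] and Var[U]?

E[U] = -120.7, Var[U] = 1046.5

E[U] = 2·E[W] + (-9)·E[R] = 2·22 + (-9)·18.3 = -120.7.
Var[U] = a²·Var[W] + b²·Var[R] + 2ab·covariance of W and R with a = 2, b = -9.
= 2²·58 + (-9)²·6.5 + 2·2·(-9)·(-8)
= 232 + 526.5 + 288 = 1046.5.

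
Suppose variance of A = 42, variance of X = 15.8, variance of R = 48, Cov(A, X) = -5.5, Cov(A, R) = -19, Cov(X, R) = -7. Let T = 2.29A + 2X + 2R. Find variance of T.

variance of T = 195.0322

variance of T = a²·variance of A + b²·variance of X + c²·variance of R + 2ab·Cov(A, X) + 2ac·Cov(A, R) + 2bc·Cov(X, R), with a = 2.29, b = 2, c = 2.
= 220.2522 + 63.2 + 192 + (-50.38) + (-174.04) + (-56)
= 195.0322.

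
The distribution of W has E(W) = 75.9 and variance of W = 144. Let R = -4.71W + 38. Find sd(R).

sd(R) = 56.52

R = -4.71W + 38 is linear with a = -4.71, b = 38.
sd(W) = √144 = 12.
sd(R) = |a|·sd(W) = |-4.71|·12 = 56.52.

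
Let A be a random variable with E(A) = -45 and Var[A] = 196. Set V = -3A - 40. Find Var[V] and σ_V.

V = -3A - 40 is linear with a = -3, b = -40.
Var[V] = a²·Var[A] = (-3)²·196 = 1764 (the additive constant -40 does not affect variance).
σ_A = √196 = 14.
σ_V = |a|·σ_A = |-3|·14 = 42.

Var[V] = 1764, σ_V = 42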